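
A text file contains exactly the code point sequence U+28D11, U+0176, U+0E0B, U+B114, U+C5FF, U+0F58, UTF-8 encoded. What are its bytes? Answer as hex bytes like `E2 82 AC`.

U+28D11: 4-byte form → F0 A8 B4 91.
U+0176: 2-byte form → C5 B6.
U+0E0B: 3-byte form → E0 B8 8B.
U+B114: 3-byte form → EB 84 94.
U+C5FF: 3-byte form → EC 97 BF.
U+0F58: 3-byte form → E0 BD 98.
Concatenated (18 bytes): F0 A8 B4 91 C5 B6 E0 B8 8B EB 84 94 EC 97 BF E0 BD 98.

F0 A8 B4 91 C5 B6 E0 B8 8B EB 84 94 EC 97 BF E0 BD 98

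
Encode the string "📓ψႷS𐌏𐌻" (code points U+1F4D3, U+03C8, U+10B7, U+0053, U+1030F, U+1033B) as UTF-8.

F0 9F 93 93 CF 88 E1 82 B7 53 F0 90 8C 8F F0 90 8C BB

U+1F4D3: 4-byte form → F0 9F 93 93.
U+03C8: 2-byte form → CF 88.
U+10B7: 3-byte form → E1 82 B7.
U+0053: 1-byte form → 53.
U+1030F: 4-byte form → F0 90 8C 8F.
U+1033B: 4-byte form → F0 90 8C BB.
Concatenated (18 bytes): F0 9F 93 93 CF 88 E1 82 B7 53 F0 90 8C 8F F0 90 8C BB.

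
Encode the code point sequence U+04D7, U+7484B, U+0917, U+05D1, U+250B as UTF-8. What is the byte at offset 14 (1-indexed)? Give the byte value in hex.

0x8B

1-indexed offset 14 is 0-indexed offset 13.
U+04D7 → 2-byte form D3 97 at offsets 0–1.
U+7484B → 4-byte form F1 B4 A1 8B at offsets 2–5.
U+0917 → 3-byte form E0 A4 97 at offsets 6–8.
U+05D1 → 2-byte form D7 91 at offsets 9–10.
U+250B → 3-byte form E2 94 8B at offsets 11–13.
Offset 13 falls in char 5's range; it's byte 3 of E2 94 8B = 0x8B.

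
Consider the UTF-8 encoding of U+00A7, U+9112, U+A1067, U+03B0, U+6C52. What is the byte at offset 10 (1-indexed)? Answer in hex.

0xCE

1-indexed offset 10 is 0-indexed offset 9.
U+00A7 → 2-byte form C2 A7 at offsets 0–1.
U+9112 → 3-byte form E9 84 92 at offsets 2–4.
U+A1067 → 4-byte form F2 A1 81 A7 at offsets 5–8.
U+03B0 → 2-byte form CE B0 at offsets 9–10.
Offset 9 falls in char 4's range; it's byte 1 of CE B0 = 0xCE.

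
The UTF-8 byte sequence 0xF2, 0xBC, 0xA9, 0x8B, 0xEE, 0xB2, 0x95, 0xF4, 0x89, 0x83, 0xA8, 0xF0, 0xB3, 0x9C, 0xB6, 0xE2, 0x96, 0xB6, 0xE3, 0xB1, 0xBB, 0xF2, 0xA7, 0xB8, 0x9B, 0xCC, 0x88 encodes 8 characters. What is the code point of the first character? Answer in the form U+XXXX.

Offset 0: leading byte 0xF2 = 11110010 → 4-byte char #1 = F2 BC A9 8B.
Leading byte 0xF2 = 11110010 matches 11110xxx → 4-byte sequence.
Byte 1: 0xF2 = 11110010, payload 010 (3 bits).
Byte 2: 0xBC = 10111100 (10xxxxxx ✓), payload 111100.
Byte 3: 0xA9 = 10101001 (10xxxxxx ✓), payload 101001.
Byte 4: 0x8B = 10001011 (10xxxxxx ✓), payload 001011.
Concatenate: 010111100101001001011 = 0xBCA4B (21 bits → U+BCA4B).

U+BCA4B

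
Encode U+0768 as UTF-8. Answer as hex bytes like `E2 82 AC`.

U+0768 = 0x768 = 1896 decimal. In range U+0080–U+07FF → 2-byte form: 110xxxxx 10xxxxxx.
Binary (11 bits): 11101101000.
Split 5+6: 11101 | 101000.
Byte 1: 11011101 = 0xDD.
Byte 2: 10101000 = 0xA8.

DD A8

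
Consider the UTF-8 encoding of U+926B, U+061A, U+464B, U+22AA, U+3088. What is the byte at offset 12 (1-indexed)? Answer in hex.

0xE3

1-indexed offset 12 is 0-indexed offset 11.
U+926B → 3-byte form E9 89 AB at offsets 0–2.
U+061A → 2-byte form D8 9A at offsets 3–4.
U+464B → 3-byte form E4 99 8B at offsets 5–7.
U+22AA → 3-byte form E2 8A AA at offsets 8–10.
U+3088 → 3-byte form E3 82 88 at offsets 11–13.
Offset 11 falls in char 5's range; it's byte 1 of E3 82 88 = 0xE3.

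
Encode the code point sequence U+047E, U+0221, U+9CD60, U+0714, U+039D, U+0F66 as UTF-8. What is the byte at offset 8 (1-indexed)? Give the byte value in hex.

1-indexed offset 8 is 0-indexed offset 7.
U+047E → 2-byte form D1 BE at offsets 0–1.
U+0221 → 2-byte form C8 A1 at offsets 2–3.
U+9CD60 → 4-byte form F2 9C B5 A0 at offsets 4–7.
Offset 7 falls in char 3's range; it's byte 4 of F2 9C B5 A0 = 0xA0.

0xA0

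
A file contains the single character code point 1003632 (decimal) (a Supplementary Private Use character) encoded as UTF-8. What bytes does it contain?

U+F5070 = 0xF5070 = 1003632 decimal. In range U+10000–U+10FFFF → 4-byte form: 11110xxx 10xxxxxx 10xxxxxx 10xxxxxx.
Binary (21 bits): 011110101000001110000.
Split 3+6+6+6: 011 | 110101 | 000001 | 110000.
Byte 1: 11110011 = 0xF3.
Byte 2: 10110101 = 0xB5.
Byte 3: 10000001 = 0x81.
Byte 4: 10110000 = 0xB0.

F3 B5 81 B0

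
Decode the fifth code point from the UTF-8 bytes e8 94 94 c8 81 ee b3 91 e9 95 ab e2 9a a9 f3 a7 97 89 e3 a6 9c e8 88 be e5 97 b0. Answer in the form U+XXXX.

U+26A9

Offset 0: leading byte 0xE8 = 11101000 → 3-byte char #1 = E8 94 94.
Offset 3: leading byte 0xC8 = 11001000 → 2-byte char #2 = C8 81.
Offset 5: leading byte 0xEE = 11101110 → 3-byte char #3 = EE B3 91.
Offset 8: leading byte 0xE9 = 11101001 → 3-byte char #4 = E9 95 AB.
Offset 11: leading byte 0xE2 = 11100010 → 3-byte char #5 = E2 9A A9.
Leading byte 0xE2 = 11100010 matches 1110xxxx → 3-byte sequence.
Byte 1: 0xE2 = 11100010, payload 0010 (4 bits).
Byte 2: 0x9A = 10011010 (10xxxxxx ✓), payload 011010.
Byte 3: 0xA9 = 10101001 (10xxxxxx ✓), payload 101001.
Concatenate: 0010011010101001 = 0x26A9 (16 bits → U+26A9).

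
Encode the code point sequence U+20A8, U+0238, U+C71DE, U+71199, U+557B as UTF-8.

E2 82 A8 C8 B8 F3 87 87 9E F1 B1 86 99 E5 95 BB

U+20A8: 3-byte form → E2 82 A8.
U+0238: 2-byte form → C8 B8.
U+C71DE: 4-byte form → F3 87 87 9E.
U+71199: 4-byte form → F1 B1 86 99.
U+557B: 3-byte form → E5 95 BB.
Concatenated (16 bytes): E2 82 A8 C8 B8 F3 87 87 9E F1 B1 86 99 E5 95 BB.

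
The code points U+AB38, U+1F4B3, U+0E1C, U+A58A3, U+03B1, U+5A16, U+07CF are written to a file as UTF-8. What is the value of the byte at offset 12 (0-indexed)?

0xA2

U+AB38 → 3-byte form EA AC B8 at offsets 0–2.
U+1F4B3 → 4-byte form F0 9F 92 B3 at offsets 3–6.
U+0E1C → 3-byte form E0 B8 9C at offsets 7–9.
U+A58A3 → 4-byte form F2 A5 A2 A3 at offsets 10–13.
Offset 12 falls in char 4's range; it's byte 3 of F2 A5 A2 A3 = 0xA2.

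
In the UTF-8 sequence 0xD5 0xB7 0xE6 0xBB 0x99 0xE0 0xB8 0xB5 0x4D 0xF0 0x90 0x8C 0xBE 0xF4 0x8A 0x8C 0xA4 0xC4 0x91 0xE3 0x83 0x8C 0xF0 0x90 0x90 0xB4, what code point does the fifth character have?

Offset 0: leading byte 0xD5 = 11010101 → 2-byte char #1 = D5 B7.
Offset 2: leading byte 0xE6 = 11100110 → 3-byte char #2 = E6 BB 99.
Offset 5: leading byte 0xE0 = 11100000 → 3-byte char #3 = E0 B8 B5.
Offset 8: leading byte 0x4D = 01001101 → 1-byte char #4 = 4D.
Offset 9: leading byte 0xF0 = 11110000 → 4-byte char #5 = F0 90 8C BE.
Leading byte 0xF0 = 11110000 matches 11110xxx → 4-byte sequence.
Byte 1: 0xF0 = 11110000, payload 000 (3 bits).
Byte 2: 0x90 = 10010000 (10xxxxxx ✓), payload 010000.
Byte 3: 0x8C = 10001100 (10xxxxxx ✓), payload 001100.
Byte 4: 0xBE = 10111110 (10xxxxxx ✓), payload 111110.
Concatenate: 000010000001100111110 = 0x1033E (21 bits → U+1033E).

U+1033E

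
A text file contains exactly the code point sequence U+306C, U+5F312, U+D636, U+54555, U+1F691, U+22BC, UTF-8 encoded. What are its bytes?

U+306C: 3-byte form → E3 81 AC.
U+5F312: 4-byte form → F1 9F 8C 92.
U+D636: 3-byte form → ED 98 B6.
U+54555: 4-byte form → F1 94 95 95.
U+1F691: 4-byte form → F0 9F 9A 91.
U+22BC: 3-byte form → E2 8A BC.
Concatenated (21 bytes): E3 81 AC F1 9F 8C 92 ED 98 B6 F1 94 95 95 F0 9F 9A 91 E2 8A BC.

E3 81 AC F1 9F 8C 92 ED 98 B6 F1 94 95 95 F0 9F 9A 91 E2 8A BC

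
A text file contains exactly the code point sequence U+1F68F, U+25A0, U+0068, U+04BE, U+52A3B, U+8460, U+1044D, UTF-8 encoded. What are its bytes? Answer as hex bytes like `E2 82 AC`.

U+1F68F: 4-byte form → F0 9F 9A 8F.
U+25A0: 3-byte form → E2 96 A0.
U+0068: 1-byte form → 68.
U+04BE: 2-byte form → D2 BE.
U+52A3B: 4-byte form → F1 92 A8 BB.
U+8460: 3-byte form → E8 91 A0.
U+1044D: 4-byte form → F0 90 91 8D.
Concatenated (21 bytes): F0 9F 9A 8F E2 96 A0 68 D2 BE F1 92 A8 BB E8 91 A0 F0 90 91 8D.

F0 9F 9A 8F E2 96 A0 68 D2 BE F1 92 A8 BB E8 91 A0 F0 90 91 8D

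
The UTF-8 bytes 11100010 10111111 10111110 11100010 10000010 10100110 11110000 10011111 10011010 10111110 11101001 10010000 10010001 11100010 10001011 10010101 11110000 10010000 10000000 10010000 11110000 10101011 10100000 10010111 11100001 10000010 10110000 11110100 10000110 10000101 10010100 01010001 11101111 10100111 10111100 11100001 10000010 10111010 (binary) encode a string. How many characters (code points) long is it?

12

Byte at offset 0: 0xE2 = 11100010 → 3-byte char (#1). Advance 3.
Byte at offset 3: 0xE2 = 11100010 → 3-byte char (#2). Advance 3.
Byte at offset 6: 0xF0 = 11110000 → 4-byte char (#3). Advance 4.
Byte at offset 10: 0xE9 = 11101001 → 3-byte char (#4). Advance 3.
Byte at offset 13: 0xE2 = 11100010 → 3-byte char (#5). Advance 3.
Byte at offset 16: 0xF0 = 11110000 → 4-byte char (#6). Advance 4.
Byte at offset 20: 0xF0 = 11110000 → 4-byte char (#7). Advance 4.
Byte at offset 24: 0xE1 = 11100001 → 3-byte char (#8). Advance 3.
Byte at offset 27: 0xF4 = 11110100 → 4-byte char (#9). Advance 4.
Byte at offset 31: 0x51 = 01010001 → 1-byte char (#10). Advance 1.
Byte at offset 32: 0xEF = 11101111 → 3-byte char (#11). Advance 3.
Byte at offset 35: 0xE1 = 11100001 → 3-byte char (#12). Advance 3.
Reached end at offset 38 after 12 code points.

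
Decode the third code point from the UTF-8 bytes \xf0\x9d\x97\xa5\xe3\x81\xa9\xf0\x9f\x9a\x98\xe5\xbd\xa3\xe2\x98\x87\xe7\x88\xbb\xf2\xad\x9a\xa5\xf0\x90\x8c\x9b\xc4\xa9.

U+1F698

Offset 0: leading byte 0xF0 = 11110000 → 4-byte char #1 = F0 9D 97 A5.
Offset 4: leading byte 0xE3 = 11100011 → 3-byte char #2 = E3 81 A9.
Offset 7: leading byte 0xF0 = 11110000 → 4-byte char #3 = F0 9F 9A 98.
Leading byte 0xF0 = 11110000 matches 11110xxx → 4-byte sequence.
Byte 1: 0xF0 = 11110000, payload 000 (3 bits).
Byte 2: 0x9F = 10011111 (10xxxxxx ✓), payload 011111.
Byte 3: 0x9A = 10011010 (10xxxxxx ✓), payload 011010.
Byte 4: 0x98 = 10011000 (10xxxxxx ✓), payload 011000.
Concatenate: 000011111011010011000 = 0x1F698 (21 bits → U+1F698).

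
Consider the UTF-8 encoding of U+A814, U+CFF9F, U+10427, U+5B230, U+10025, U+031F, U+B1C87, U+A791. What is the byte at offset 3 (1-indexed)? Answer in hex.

1-indexed offset 3 is 0-indexed offset 2.
U+A814 → 3-byte form EA A0 94 at offsets 0–2.
Offset 2 falls in char 1's range; it's byte 3 of EA A0 94 = 0x94.

0x94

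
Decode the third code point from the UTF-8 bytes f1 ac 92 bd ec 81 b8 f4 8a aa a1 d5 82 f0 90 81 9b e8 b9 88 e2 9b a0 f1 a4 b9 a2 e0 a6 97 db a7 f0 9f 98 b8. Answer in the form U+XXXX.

Offset 0: leading byte 0xF1 = 11110001 → 4-byte char #1 = F1 AC 92 BD.
Offset 4: leading byte 0xEC = 11101100 → 3-byte char #2 = EC 81 B8.
Offset 7: leading byte 0xF4 = 11110100 → 4-byte char #3 = F4 8A AA A1.
Leading byte 0xF4 = 11110100 matches 11110xxx → 4-byte sequence.
Byte 1: 0xF4 = 11110100, payload 100 (3 bits).
Byte 2: 0x8A = 10001010 (10xxxxxx ✓), payload 001010.
Byte 3: 0xAA = 10101010 (10xxxxxx ✓), payload 101010.
Byte 4: 0xA1 = 10100001 (10xxxxxx ✓), payload 100001.
Concatenate: 100001010101010100001 = 0x10AAA1 (21 bits → U+10AAA1).

U+10AAA1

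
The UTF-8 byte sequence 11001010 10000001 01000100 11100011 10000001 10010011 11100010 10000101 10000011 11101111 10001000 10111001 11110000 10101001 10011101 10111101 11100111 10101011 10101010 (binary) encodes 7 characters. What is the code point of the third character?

Offset 0: leading byte 0xCA = 11001010 → 2-byte char #1 = CA 81.
Offset 2: leading byte 0x44 = 01000100 → 1-byte char #2 = 44.
Offset 3: leading byte 0xE3 = 11100011 → 3-byte char #3 = E3 81 93.
Leading byte 0xE3 = 11100011 matches 1110xxxx → 3-byte sequence.
Byte 1: 0xE3 = 11100011, payload 0011 (4 bits).
Byte 2: 0x81 = 10000001 (10xxxxxx ✓), payload 000001.
Byte 3: 0x93 = 10010011 (10xxxxxx ✓), payload 010011.
Concatenate: 0011000001010011 = 0x3053 (16 bits → U+3053).

U+3053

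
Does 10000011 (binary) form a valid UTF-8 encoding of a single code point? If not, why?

Byte 0x83 = 10000011 has the form 10xxxxxx — a continuation byte — but there is no preceding leading byte.

invalid (continuation byte with no leading byte)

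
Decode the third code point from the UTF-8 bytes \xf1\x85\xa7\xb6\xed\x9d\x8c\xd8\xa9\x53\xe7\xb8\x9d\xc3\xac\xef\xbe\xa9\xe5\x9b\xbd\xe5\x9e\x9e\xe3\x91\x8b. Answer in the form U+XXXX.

Offset 0: leading byte 0xF1 = 11110001 → 4-byte char #1 = F1 85 A7 B6.
Offset 4: leading byte 0xED = 11101101 → 3-byte char #2 = ED 9D 8C.
Offset 7: leading byte 0xD8 = 11011000 → 2-byte char #3 = D8 A9.
Leading byte 0xD8 = 11011000 matches 110xxxxx → 2-byte sequence.
Byte 1: 0xD8 = 11011000, payload 11000 (5 bits).
Byte 2: 0xA9 = 10101001 (10xxxxxx ✓), payload 101001.
Concatenate: 11000101001 = 0x629 (11 bits → U+0629).

U+0629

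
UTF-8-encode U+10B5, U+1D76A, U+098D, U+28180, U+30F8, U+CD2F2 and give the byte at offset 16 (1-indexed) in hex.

1-indexed offset 16 is 0-indexed offset 15.
U+10B5 → 3-byte form E1 82 B5 at offsets 0–2.
U+1D76A → 4-byte form F0 9D 9D AA at offsets 3–6.
U+098D → 3-byte form E0 A6 8D at offsets 7–9.
U+28180 → 4-byte form F0 A8 86 80 at offsets 10–13.
U+30F8 → 3-byte form E3 83 B8 at offsets 14–16.
Offset 15 falls in char 5's range; it's byte 2 of E3 83 B8 = 0x83.

0x83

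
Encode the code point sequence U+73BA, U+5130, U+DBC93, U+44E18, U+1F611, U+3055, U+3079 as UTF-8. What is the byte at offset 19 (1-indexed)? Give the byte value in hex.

1-indexed offset 19 is 0-indexed offset 18.
U+73BA → 3-byte form E7 8E BA at offsets 0–2.
U+5130 → 3-byte form E5 84 B0 at offsets 3–5.
U+DBC93 → 4-byte form F3 9B B2 93 at offsets 6–9.
U+44E18 → 4-byte form F1 84 B8 98 at offsets 10–13.
U+1F611 → 4-byte form F0 9F 98 91 at offsets 14–17.
U+3055 → 3-byte form E3 81 95 at offsets 18–20.
Offset 18 falls in char 6's range; it's byte 1 of E3 81 95 = 0xE3.

0xE3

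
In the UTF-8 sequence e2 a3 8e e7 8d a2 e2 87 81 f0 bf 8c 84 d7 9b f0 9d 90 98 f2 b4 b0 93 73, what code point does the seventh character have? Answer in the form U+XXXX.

U+B4C13

Offset 0: leading byte 0xE2 = 11100010 → 3-byte char #1 = E2 A3 8E.
Offset 3: leading byte 0xE7 = 11100111 → 3-byte char #2 = E7 8D A2.
Offset 6: leading byte 0xE2 = 11100010 → 3-byte char #3 = E2 87 81.
Offset 9: leading byte 0xF0 = 11110000 → 4-byte char #4 = F0 BF 8C 84.
Offset 13: leading byte 0xD7 = 11010111 → 2-byte char #5 = D7 9B.
Offset 15: leading byte 0xF0 = 11110000 → 4-byte char #6 = F0 9D 90 98.
Offset 19: leading byte 0xF2 = 11110010 → 4-byte char #7 = F2 B4 B0 93.
Leading byte 0xF2 = 11110010 matches 11110xxx → 4-byte sequence.
Byte 1: 0xF2 = 11110010, payload 010 (3 bits).
Byte 2: 0xB4 = 10110100 (10xxxxxx ✓), payload 110100.
Byte 3: 0xB0 = 10110000 (10xxxxxx ✓), payload 110000.
Byte 4: 0x93 = 10010011 (10xxxxxx ✓), payload 010011.
Concatenate: 010110100110000010011 = 0xB4C13 (21 bits → U+B4C13).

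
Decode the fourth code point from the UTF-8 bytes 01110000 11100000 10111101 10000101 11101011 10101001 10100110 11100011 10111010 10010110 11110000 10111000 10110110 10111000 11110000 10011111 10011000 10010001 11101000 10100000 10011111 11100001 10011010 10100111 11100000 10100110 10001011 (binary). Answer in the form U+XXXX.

Offset 0: leading byte 0x70 = 01110000 → 1-byte char #1 = 70.
Offset 1: leading byte 0xE0 = 11100000 → 3-byte char #2 = E0 BD 85.
Offset 4: leading byte 0xEB = 11101011 → 3-byte char #3 = EB A9 A6.
Offset 7: leading byte 0xE3 = 11100011 → 3-byte char #4 = E3 BA 96.
Leading byte 0xE3 = 11100011 matches 1110xxxx → 3-byte sequence.
Byte 1: 0xE3 = 11100011, payload 0011 (4 bits).
Byte 2: 0xBA = 10111010 (10xxxxxx ✓), payload 111010.
Byte 3: 0x96 = 10010110 (10xxxxxx ✓), payload 010110.
Concatenate: 0011111010010110 = 0x3E96 (16 bits → U+3E96).

U+3E96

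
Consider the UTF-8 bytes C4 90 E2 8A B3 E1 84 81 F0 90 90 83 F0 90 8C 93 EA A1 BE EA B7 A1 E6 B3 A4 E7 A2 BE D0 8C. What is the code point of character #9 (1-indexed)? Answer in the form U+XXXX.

U+78BE

Offset 0: leading byte 0xC4 = 11000100 → 2-byte char #1 = C4 90.
Offset 2: leading byte 0xE2 = 11100010 → 3-byte char #2 = E2 8A B3.
Offset 5: leading byte 0xE1 = 11100001 → 3-byte char #3 = E1 84 81.
Offset 8: leading byte 0xF0 = 11110000 → 4-byte char #4 = F0 90 90 83.
Offset 12: leading byte 0xF0 = 11110000 → 4-byte char #5 = F0 90 8C 93.
Offset 16: leading byte 0xEA = 11101010 → 3-byte char #6 = EA A1 BE.
Offset 19: leading byte 0xEA = 11101010 → 3-byte char #7 = EA B7 A1.
Offset 22: leading byte 0xE6 = 11100110 → 3-byte char #8 = E6 B3 A4.
Offset 25: leading byte 0xE7 = 11100111 → 3-byte char #9 = E7 A2 BE.
Leading byte 0xE7 = 11100111 matches 1110xxxx → 3-byte sequence.
Byte 1: 0xE7 = 11100111, payload 0111 (4 bits).
Byte 2: 0xA2 = 10100010 (10xxxxxx ✓), payload 100010.
Byte 3: 0xBE = 10111110 (10xxxxxx ✓), payload 111110.
Concatenate: 0111100010111110 = 0x78BE (16 bits → U+78BE).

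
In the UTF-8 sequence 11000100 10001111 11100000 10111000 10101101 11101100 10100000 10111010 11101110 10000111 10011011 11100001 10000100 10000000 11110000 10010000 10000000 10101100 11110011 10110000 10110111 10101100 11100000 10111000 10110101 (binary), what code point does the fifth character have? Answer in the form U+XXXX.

Offset 0: leading byte 0xC4 = 11000100 → 2-byte char #1 = C4 8F.
Offset 2: leading byte 0xE0 = 11100000 → 3-byte char #2 = E0 B8 AD.
Offset 5: leading byte 0xEC = 11101100 → 3-byte char #3 = EC A0 BA.
Offset 8: leading byte 0xEE = 11101110 → 3-byte char #4 = EE 87 9B.
Offset 11: leading byte 0xE1 = 11100001 → 3-byte char #5 = E1 84 80.
Leading byte 0xE1 = 11100001 matches 1110xxxx → 3-byte sequence.
Byte 1: 0xE1 = 11100001, payload 0001 (4 bits).
Byte 2: 0x84 = 10000100 (10xxxxxx ✓), payload 000100.
Byte 3: 0x80 = 10000000 (10xxxxxx ✓), payload 000000.
Concatenate: 0001000100000000 = 0x1100 (16 bits → U+1100).

U+1100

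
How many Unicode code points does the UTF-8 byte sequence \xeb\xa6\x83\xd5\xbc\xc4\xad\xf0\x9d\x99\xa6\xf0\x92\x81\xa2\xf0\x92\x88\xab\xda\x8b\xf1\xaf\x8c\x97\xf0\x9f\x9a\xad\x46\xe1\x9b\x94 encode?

11

Byte at offset 0: 0xEB = 11101011 → 3-byte char (#1). Advance 3.
Byte at offset 3: 0xD5 = 11010101 → 2-byte char (#2). Advance 2.
Byte at offset 5: 0xC4 = 11000100 → 2-byte char (#3). Advance 2.
Byte at offset 7: 0xF0 = 11110000 → 4-byte char (#4). Advance 4.
Byte at offset 11: 0xF0 = 11110000 → 4-byte char (#5). Advance 4.
Byte at offset 15: 0xF0 = 11110000 → 4-byte char (#6). Advance 4.
Byte at offset 19: 0xDA = 11011010 → 2-byte char (#7). Advance 2.
Byte at offset 21: 0xF1 = 11110001 → 4-byte char (#8). Advance 4.
Byte at offset 25: 0xF0 = 11110000 → 4-byte char (#9). Advance 4.
Byte at offset 29: 0x46 = 01000110 → 1-byte char (#10). Advance 1.
Byte at offset 30: 0xE1 = 11100001 → 3-byte char (#11). Advance 3.
Reached end at offset 33 after 11 code points.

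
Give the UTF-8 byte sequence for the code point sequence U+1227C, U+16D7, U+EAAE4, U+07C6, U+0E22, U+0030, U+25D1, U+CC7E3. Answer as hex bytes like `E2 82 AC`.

F0 92 89 BC E1 9B 97 F3 AA AB A4 DF 86 E0 B8 A2 30 E2 97 91 F3 8C 9F A3

U+1227C: 4-byte form → F0 92 89 BC.
U+16D7: 3-byte form → E1 9B 97.
U+EAAE4: 4-byte form → F3 AA AB A4.
U+07C6: 2-byte form → DF 86.
U+0E22: 3-byte form → E0 B8 A2.
U+0030: 1-byte form → 30.
U+25D1: 3-byte form → E2 97 91.
U+CC7E3: 4-byte form → F3 8C 9F A3.
Concatenated (24 bytes): F0 92 89 BC E1 9B 97 F3 AA AB A4 DF 86 E0 B8 A2 30 E2 97 91 F3 8C 9F A3.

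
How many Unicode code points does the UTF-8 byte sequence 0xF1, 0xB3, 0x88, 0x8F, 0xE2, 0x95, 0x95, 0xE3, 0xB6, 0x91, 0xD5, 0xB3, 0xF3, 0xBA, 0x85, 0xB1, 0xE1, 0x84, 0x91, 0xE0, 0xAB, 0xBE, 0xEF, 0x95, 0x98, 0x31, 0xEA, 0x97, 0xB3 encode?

Byte at offset 0: 0xF1 = 11110001 → 4-byte char (#1). Advance 4.
Byte at offset 4: 0xE2 = 11100010 → 3-byte char (#2). Advance 3.
Byte at offset 7: 0xE3 = 11100011 → 3-byte char (#3). Advance 3.
Byte at offset 10: 0xD5 = 11010101 → 2-byte char (#4). Advance 2.
Byte at offset 12: 0xF3 = 11110011 → 4-byte char (#5). Advance 4.
Byte at offset 16: 0xE1 = 11100001 → 3-byte char (#6). Advance 3.
Byte at offset 19: 0xE0 = 11100000 → 3-byte char (#7). Advance 3.
Byte at offset 22: 0xEF = 11101111 → 3-byte char (#8). Advance 3.
Byte at offset 25: 0x31 = 00110001 → 1-byte char (#9). Advance 1.
Byte at offset 26: 0xEA = 11101010 → 3-byte char (#10). Advance 3.
Reached end at offset 29 after 10 code points.

10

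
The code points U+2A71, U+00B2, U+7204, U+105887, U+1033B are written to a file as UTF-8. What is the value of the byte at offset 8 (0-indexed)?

U+2A71 → 3-byte form E2 A9 B1 at offsets 0–2.
U+00B2 → 2-byte form C2 B2 at offsets 3–4.
U+7204 → 3-byte form E7 88 84 at offsets 5–7.
U+105887 → 4-byte form F4 85 A2 87 at offsets 8–11.
Offset 8 falls in char 4's range; it's byte 1 of F4 85 A2 87 = 0xF4.

0xF4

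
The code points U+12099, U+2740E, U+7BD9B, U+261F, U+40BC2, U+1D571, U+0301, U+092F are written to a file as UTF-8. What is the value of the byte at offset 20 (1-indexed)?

0xF0

1-indexed offset 20 is 0-indexed offset 19.
U+12099 → 4-byte form F0 92 82 99 at offsets 0–3.
U+2740E → 4-byte form F0 A7 90 8E at offsets 4–7.
U+7BD9B → 4-byte form F1 BB B6 9B at offsets 8–11.
U+261F → 3-byte form E2 98 9F at offsets 12–14.
U+40BC2 → 4-byte form F1 80 AF 82 at offsets 15–18.
U+1D571 → 4-byte form F0 9D 95 B1 at offsets 19–22.
Offset 19 falls in char 6's range; it's byte 1 of F0 9D 95 B1 = 0xF0.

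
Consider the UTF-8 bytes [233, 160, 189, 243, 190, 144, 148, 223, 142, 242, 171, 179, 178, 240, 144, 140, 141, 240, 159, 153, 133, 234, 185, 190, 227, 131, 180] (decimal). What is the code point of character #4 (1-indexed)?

Offset 0: leading byte 0xE9 = 11101001 → 3-byte char #1 = E9 A0 BD.
Offset 3: leading byte 0xF3 = 11110011 → 4-byte char #2 = F3 BE 90 94.
Offset 7: leading byte 0xDF = 11011111 → 2-byte char #3 = DF 8E.
Offset 9: leading byte 0xF2 = 11110010 → 4-byte char #4 = F2 AB B3 B2.
Leading byte 0xF2 = 11110010 matches 11110xxx → 4-byte sequence.
Byte 1: 0xF2 = 11110010, payload 010 (3 bits).
Byte 2: 0xAB = 10101011 (10xxxxxx ✓), payload 101011.
Byte 3: 0xB3 = 10110011 (10xxxxxx ✓), payload 110011.
Byte 4: 0xB2 = 10110010 (10xxxxxx ✓), payload 110010.
Concatenate: 010101011110011110010 = 0xABCF2 (21 bits → U+ABCF2).

U+ABCF2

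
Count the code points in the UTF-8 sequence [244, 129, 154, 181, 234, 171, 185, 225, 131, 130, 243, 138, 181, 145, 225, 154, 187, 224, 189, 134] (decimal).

Byte at offset 0: 0xF4 = 11110100 → 4-byte char (#1). Advance 4.
Byte at offset 4: 0xEA = 11101010 → 3-byte char (#2). Advance 3.
Byte at offset 7: 0xE1 = 11100001 → 3-byte char (#3). Advance 3.
Byte at offset 10: 0xF3 = 11110011 → 4-byte char (#4). Advance 4.
Byte at offset 14: 0xE1 = 11100001 → 3-byte char (#5). Advance 3.
Byte at offset 17: 0xE0 = 11100000 → 3-byte char (#6). Advance 3.
Reached end at offset 20 after 6 code points.

6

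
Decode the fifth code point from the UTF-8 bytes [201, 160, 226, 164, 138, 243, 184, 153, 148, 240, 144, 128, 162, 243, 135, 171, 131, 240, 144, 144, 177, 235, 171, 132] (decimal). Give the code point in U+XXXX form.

Offset 0: leading byte 0xC9 = 11001001 → 2-byte char #1 = C9 A0.
Offset 2: leading byte 0xE2 = 11100010 → 3-byte char #2 = E2 A4 8A.
Offset 5: leading byte 0xF3 = 11110011 → 4-byte char #3 = F3 B8 99 94.
Offset 9: leading byte 0xF0 = 11110000 → 4-byte char #4 = F0 90 80 A2.
Offset 13: leading byte 0xF3 = 11110011 → 4-byte char #5 = F3 87 AB 83.
Leading byte 0xF3 = 11110011 matches 11110xxx → 4-byte sequence.
Byte 1: 0xF3 = 11110011, payload 011 (3 bits).
Byte 2: 0x87 = 10000111 (10xxxxxx ✓), payload 000111.
Byte 3: 0xAB = 10101011 (10xxxxxx ✓), payload 101011.
Byte 4: 0x83 = 10000011 (10xxxxxx ✓), payload 000011.
Concatenate: 011000111101011000011 = 0xC7AC3 (21 bits → U+C7AC3).

U+C7AC3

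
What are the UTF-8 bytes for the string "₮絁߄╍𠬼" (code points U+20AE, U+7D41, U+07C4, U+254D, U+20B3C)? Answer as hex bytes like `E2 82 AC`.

E2 82 AE E7 B5 81 DF 84 E2 95 8D F0 A0 AC BC

U+20AE: 3-byte form → E2 82 AE.
U+7D41: 3-byte form → E7 B5 81.
U+07C4: 2-byte form → DF 84.
U+254D: 3-byte form → E2 95 8D.
U+20B3C: 4-byte form → F0 A0 AC BC.
Concatenated (15 bytes): E2 82 AE E7 B5 81 DF 84 E2 95 8D F0 A0 AC BC.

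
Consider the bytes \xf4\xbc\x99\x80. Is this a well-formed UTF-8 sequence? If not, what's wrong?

Leading byte 0xF4 = 11110100 → 4-byte form.
Payload = 0x13C640, which exceeds U+10FFFF, the maximum Unicode code point. (Leading bytes F5–FF, or F4 followed by ≥ 0x90, are invalid.)

invalid (encodes a value above U+10FFFF)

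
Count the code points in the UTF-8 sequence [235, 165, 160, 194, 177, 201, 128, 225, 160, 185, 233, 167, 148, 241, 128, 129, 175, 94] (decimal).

7

Byte at offset 0: 0xEB = 11101011 → 3-byte char (#1). Advance 3.
Byte at offset 3: 0xC2 = 11000010 → 2-byte char (#2). Advance 2.
Byte at offset 5: 0xC9 = 11001001 → 2-byte char (#3). Advance 2.
Byte at offset 7: 0xE1 = 11100001 → 3-byte char (#4). Advance 3.
Byte at offset 10: 0xE9 = 11101001 → 3-byte char (#5). Advance 3.
Byte at offset 13: 0xF1 = 11110001 → 4-byte char (#6). Advance 4.
Byte at offset 17: 0x5E = 01011110 → 1-byte char (#7). Advance 1.
Reached end at offset 18 after 7 code points.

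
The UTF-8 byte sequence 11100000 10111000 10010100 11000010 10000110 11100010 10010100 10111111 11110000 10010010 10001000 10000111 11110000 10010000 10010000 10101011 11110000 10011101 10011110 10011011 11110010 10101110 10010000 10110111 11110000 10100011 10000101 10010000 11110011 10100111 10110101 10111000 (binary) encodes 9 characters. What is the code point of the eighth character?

Offset 0: leading byte 0xE0 = 11100000 → 3-byte char #1 = E0 B8 94.
Offset 3: leading byte 0xC2 = 11000010 → 2-byte char #2 = C2 86.
Offset 5: leading byte 0xE2 = 11100010 → 3-byte char #3 = E2 94 BF.
Offset 8: leading byte 0xF0 = 11110000 → 4-byte char #4 = F0 92 88 87.
Offset 12: leading byte 0xF0 = 11110000 → 4-byte char #5 = F0 90 90 AB.
Offset 16: leading byte 0xF0 = 11110000 → 4-byte char #6 = F0 9D 9E 9B.
Offset 20: leading byte 0xF2 = 11110010 → 4-byte char #7 = F2 AE 90 B7.
Offset 24: leading byte 0xF0 = 11110000 → 4-byte char #8 = F0 A3 85 90.
Leading byte 0xF0 = 11110000 matches 11110xxx → 4-byte sequence.
Byte 1: 0xF0 = 11110000, payload 000 (3 bits).
Byte 2: 0xA3 = 10100011 (10xxxxxx ✓), payload 100011.
Byte 3: 0x85 = 10000101 (10xxxxxx ✓), payload 000101.
Byte 4: 0x90 = 10010000 (10xxxxxx ✓), payload 010000.
Concatenate: 000100011000101010000 = 0x23150 (21 bits → U+23150).

U+23150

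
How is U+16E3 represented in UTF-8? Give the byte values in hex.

E1 9B A3

U+16E3 = 0x16E3 = 5859 decimal. In range U+0800–U+FFFF → 3-byte form: 1110xxxx 10xxxxxx 10xxxxxx.
Binary (16 bits): 0001011011100011.
Split 4+6+6: 0001 | 011011 | 100011.
Byte 1: 11100001 = 0xE1.
Byte 2: 10011011 = 0x9B.
Byte 3: 10100011 = 0xA3.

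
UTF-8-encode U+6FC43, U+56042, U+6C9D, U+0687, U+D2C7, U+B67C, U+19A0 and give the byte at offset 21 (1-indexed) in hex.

0xA6

1-indexed offset 21 is 0-indexed offset 20.
U+6FC43 → 4-byte form F1 AF B1 83 at offsets 0–3.
U+56042 → 4-byte form F1 96 81 82 at offsets 4–7.
U+6C9D → 3-byte form E6 B2 9D at offsets 8–10.
U+0687 → 2-byte form DA 87 at offsets 11–12.
U+D2C7 → 3-byte form ED 8B 87 at offsets 13–15.
U+B67C → 3-byte form EB 99 BC at offsets 16–18.
U+19A0 → 3-byte form E1 A6 A0 at offsets 19–21.
Offset 20 falls in char 7's range; it's byte 2 of E1 A6 A0 = 0xA6.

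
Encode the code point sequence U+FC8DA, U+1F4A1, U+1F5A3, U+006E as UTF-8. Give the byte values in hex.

F3 BC A3 9A F0 9F 92 A1 F0 9F 96 A3 6E

U+FC8DA: 4-byte form → F3 BC A3 9A.
U+1F4A1: 4-byte form → F0 9F 92 A1.
U+1F5A3: 4-byte form → F0 9F 96 A3.
U+006E: 1-byte form → 6E.
Concatenated (13 bytes): F3 BC A3 9A F0 9F 92 A1 F0 9F 96 A3 6E.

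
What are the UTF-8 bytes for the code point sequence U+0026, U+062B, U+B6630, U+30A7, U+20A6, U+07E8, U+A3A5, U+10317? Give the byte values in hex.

U+0026: 1-byte form → 26.
U+062B: 2-byte form → D8 AB.
U+B6630: 4-byte form → F2 B6 98 B0.
U+30A7: 3-byte form → E3 82 A7.
U+20A6: 3-byte form → E2 82 A6.
U+07E8: 2-byte form → DF A8.
U+A3A5: 3-byte form → EA 8E A5.
U+10317: 4-byte form → F0 90 8C 97.
Concatenated (22 bytes): 26 D8 AB F2 B6 98 B0 E3 82 A7 E2 82 A6 DF A8 EA 8E A5 F0 90 8C 97.

26 D8 AB F2 B6 98 B0 E3 82 A7 E2 82 A6 DF A8 EA 8E A5 F0 90 8C 97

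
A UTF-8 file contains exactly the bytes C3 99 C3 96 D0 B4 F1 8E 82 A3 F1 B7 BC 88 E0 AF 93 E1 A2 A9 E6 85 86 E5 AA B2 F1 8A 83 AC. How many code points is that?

10

Byte at offset 0: 0xC3 = 11000011 → 2-byte char (#1). Advance 2.
Byte at offset 2: 0xC3 = 11000011 → 2-byte char (#2). Advance 2.
Byte at offset 4: 0xD0 = 11010000 → 2-byte char (#3). Advance 2.
Byte at offset 6: 0xF1 = 11110001 → 4-byte char (#4). Advance 4.
Byte at offset 10: 0xF1 = 11110001 → 4-byte char (#5). Advance 4.
Byte at offset 14: 0xE0 = 11100000 → 3-byte char (#6). Advance 3.
Byte at offset 17: 0xE1 = 11100001 → 3-byte char (#7). Advance 3.
Byte at offset 20: 0xE6 = 11100110 → 3-byte char (#8). Advance 3.
Byte at offset 23: 0xE5 = 11100101 → 3-byte char (#9). Advance 3.
Byte at offset 26: 0xF1 = 11110001 → 4-byte char (#10). Advance 4.
Reached end at offset 30 after 10 code points.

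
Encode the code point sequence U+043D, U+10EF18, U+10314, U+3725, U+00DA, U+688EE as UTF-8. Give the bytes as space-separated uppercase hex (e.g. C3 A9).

U+043D: 2-byte form → D0 BD.
U+10EF18: 4-byte form → F4 8E BC 98.
U+10314: 4-byte form → F0 90 8C 94.
U+3725: 3-byte form → E3 9C A5.
U+00DA: 2-byte form → C3 9A.
U+688EE: 4-byte form → F1 A8 A3 AE.
Concatenated (19 bytes): D0 BD F4 8E BC 98 F0 90 8C 94 E3 9C A5 C3 9A F1 A8 A3 AE.

D0 BD F4 8E BC 98 F0 90 8C 94 E3 9C A5 C3 9A F1 A8 A3 AE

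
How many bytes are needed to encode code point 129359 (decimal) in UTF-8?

U+1F94F = 0x1F94F. UTF-8 uses 1 byte below 0x80, 2 below 0x800, 3 below 0x10000, 4 up to 0x10FFFF. 0x1F94F is in U+10000–U+10FFFF → 4 bytes.

4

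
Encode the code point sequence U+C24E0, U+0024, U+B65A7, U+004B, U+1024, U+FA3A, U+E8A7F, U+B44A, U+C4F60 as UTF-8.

F3 82 93 A0 24 F2 B6 96 A7 4B E1 80 A4 EF A8 BA F3 A8 A9 BF EB 91 8A F3 84 BD A0

U+C24E0: 4-byte form → F3 82 93 A0.
U+0024: 1-byte form → 24.
U+B65A7: 4-byte form → F2 B6 96 A7.
U+004B: 1-byte form → 4B.
U+1024: 3-byte form → E1 80 A4.
U+FA3A: 3-byte form → EF A8 BA.
U+E8A7F: 4-byte form → F3 A8 A9 BF.
U+B44A: 3-byte form → EB 91 8A.
U+C4F60: 4-byte form → F3 84 BD A0.
Concatenated (27 bytes): F3 82 93 A0 24 F2 B6 96 A7 4B E1 80 A4 EF A8 BA F3 A8 A9 BF EB 91 8A F3 84 BD A0.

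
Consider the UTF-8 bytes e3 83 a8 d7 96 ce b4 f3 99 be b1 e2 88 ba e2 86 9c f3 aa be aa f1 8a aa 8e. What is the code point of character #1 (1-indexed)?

Offset 0: leading byte 0xE3 = 11100011 → 3-byte char #1 = E3 83 A8.
Leading byte 0xE3 = 11100011 matches 1110xxxx → 3-byte sequence.
Byte 1: 0xE3 = 11100011, payload 0011 (4 bits).
Byte 2: 0x83 = 10000011 (10xxxxxx ✓), payload 000011.
Byte 3: 0xA8 = 10101000 (10xxxxxx ✓), payload 101000.
Concatenate: 0011000011101000 = 0x30E8 (16 bits → U+30E8).

U+30E8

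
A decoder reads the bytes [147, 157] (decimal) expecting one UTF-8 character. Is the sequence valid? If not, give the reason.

invalid (continuation byte with no leading byte)

Byte 0x93 = 10010011 has the form 10xxxxxx — a continuation byte — but there is no preceding leading byte.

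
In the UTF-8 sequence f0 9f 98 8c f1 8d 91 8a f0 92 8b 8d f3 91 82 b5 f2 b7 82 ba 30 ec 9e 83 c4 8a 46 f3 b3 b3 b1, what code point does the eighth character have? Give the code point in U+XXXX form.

Offset 0: leading byte 0xF0 = 11110000 → 4-byte char #1 = F0 9F 98 8C.
Offset 4: leading byte 0xF1 = 11110001 → 4-byte char #2 = F1 8D 91 8A.
Offset 8: leading byte 0xF0 = 11110000 → 4-byte char #3 = F0 92 8B 8D.
Offset 12: leading byte 0xF3 = 11110011 → 4-byte char #4 = F3 91 82 B5.
Offset 16: leading byte 0xF2 = 11110010 → 4-byte char #5 = F2 B7 82 BA.
Offset 20: leading byte 0x30 = 00110000 → 1-byte char #6 = 30.
Offset 21: leading byte 0xEC = 11101100 → 3-byte char #7 = EC 9E 83.
Offset 24: leading byte 0xC4 = 11000100 → 2-byte char #8 = C4 8A.
Leading byte 0xC4 = 11000100 matches 110xxxxx → 2-byte sequence.
Byte 1: 0xC4 = 11000100, payload 00100 (5 bits).
Byte 2: 0x8A = 10001010 (10xxxxxx ✓), payload 001010.
Concatenate: 00100001010 = 0x10A (11 bits → U+010A).

U+010A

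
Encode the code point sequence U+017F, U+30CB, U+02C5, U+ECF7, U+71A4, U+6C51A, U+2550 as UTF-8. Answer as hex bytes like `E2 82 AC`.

C5 BF E3 83 8B CB 85 EE B3 B7 E7 86 A4 F1 AC 94 9A E2 95 90

U+017F: 2-byte form → C5 BF.
U+30CB: 3-byte form → E3 83 8B.
U+02C5: 2-byte form → CB 85.
U+ECF7: 3-byte form → EE B3 B7.
U+71A4: 3-byte form → E7 86 A4.
U+6C51A: 4-byte form → F1 AC 94 9A.
U+2550: 3-byte form → E2 95 90.
Concatenated (20 bytes): C5 BF E3 83 8B CB 85 EE B3 B7 E7 86 A4 F1 AC 94 9A E2 95 90.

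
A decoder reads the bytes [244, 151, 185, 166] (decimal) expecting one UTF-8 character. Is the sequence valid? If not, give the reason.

invalid (encodes a value above U+10FFFF)

Leading byte 0xF4 = 11110100 → 4-byte form.
Payload = 0x117E66, which exceeds U+10FFFF, the maximum Unicode code point. (Leading bytes F5–FF, or F4 followed by ≥ 0x90, are invalid.)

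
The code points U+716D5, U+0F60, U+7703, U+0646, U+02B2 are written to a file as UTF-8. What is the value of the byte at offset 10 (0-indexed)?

0xD9

U+716D5 → 4-byte form F1 B1 9B 95 at offsets 0–3.
U+0F60 → 3-byte form E0 BD A0 at offsets 4–6.
U+7703 → 3-byte form E7 9C 83 at offsets 7–9.
U+0646 → 2-byte form D9 86 at offsets 10–11.
Offset 10 falls in char 4's range; it's byte 1 of D9 86 = 0xD9.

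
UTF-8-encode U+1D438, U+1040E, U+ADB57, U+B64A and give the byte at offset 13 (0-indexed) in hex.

U+1D438 → 4-byte form F0 9D 90 B8 at offsets 0–3.
U+1040E → 4-byte form F0 90 90 8E at offsets 4–7.
U+ADB57 → 4-byte form F2 AD AD 97 at offsets 8–11.
U+B64A → 3-byte form EB 99 8A at offsets 12–14.
Offset 13 falls in char 4's range; it's byte 2 of EB 99 8A = 0x99.

0x99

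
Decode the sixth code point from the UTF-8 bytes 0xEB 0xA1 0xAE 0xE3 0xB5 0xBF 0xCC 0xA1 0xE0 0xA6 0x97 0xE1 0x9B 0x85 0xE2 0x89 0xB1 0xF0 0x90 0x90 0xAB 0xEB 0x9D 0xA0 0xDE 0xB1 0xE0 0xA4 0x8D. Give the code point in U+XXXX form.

U+2271

Offset 0: leading byte 0xEB = 11101011 → 3-byte char #1 = EB A1 AE.
Offset 3: leading byte 0xE3 = 11100011 → 3-byte char #2 = E3 B5 BF.
Offset 6: leading byte 0xCC = 11001100 → 2-byte char #3 = CC A1.
Offset 8: leading byte 0xE0 = 11100000 → 3-byte char #4 = E0 A6 97.
Offset 11: leading byte 0xE1 = 11100001 → 3-byte char #5 = E1 9B 85.
Offset 14: leading byte 0xE2 = 11100010 → 3-byte char #6 = E2 89 B1.
Leading byte 0xE2 = 11100010 matches 1110xxxx → 3-byte sequence.
Byte 1: 0xE2 = 11100010, payload 0010 (4 bits).
Byte 2: 0x89 = 10001001 (10xxxxxx ✓), payload 001001.
Byte 3: 0xB1 = 10110001 (10xxxxxx ✓), payload 110001.
Concatenate: 0010001001110001 = 0x2271 (16 bits → U+2271).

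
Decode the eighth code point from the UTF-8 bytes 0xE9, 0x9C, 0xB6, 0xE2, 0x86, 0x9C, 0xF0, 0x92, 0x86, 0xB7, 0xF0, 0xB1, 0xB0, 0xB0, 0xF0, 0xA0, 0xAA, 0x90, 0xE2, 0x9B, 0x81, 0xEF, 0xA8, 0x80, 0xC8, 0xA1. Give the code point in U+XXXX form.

Offset 0: leading byte 0xE9 = 11101001 → 3-byte char #1 = E9 9C B6.
Offset 3: leading byte 0xE2 = 11100010 → 3-byte char #2 = E2 86 9C.
Offset 6: leading byte 0xF0 = 11110000 → 4-byte char #3 = F0 92 86 B7.
Offset 10: leading byte 0xF0 = 11110000 → 4-byte char #4 = F0 B1 B0 B0.
Offset 14: leading byte 0xF0 = 11110000 → 4-byte char #5 = F0 A0 AA 90.
Offset 18: leading byte 0xE2 = 11100010 → 3-byte char #6 = E2 9B 81.
Offset 21: leading byte 0xEF = 11101111 → 3-byte char #7 = EF A8 80.
Offset 24: leading byte 0xC8 = 11001000 → 2-byte char #8 = C8 A1.
Leading byte 0xC8 = 11001000 matches 110xxxxx → 2-byte sequence.
Byte 1: 0xC8 = 11001000, payload 01000 (5 bits).
Byte 2: 0xA1 = 10100001 (10xxxxxx ✓), payload 100001.
Concatenate: 01000100001 = 0x221 (11 bits → U+0221).

U+0221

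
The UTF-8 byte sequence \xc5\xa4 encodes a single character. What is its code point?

U+0164

Leading byte 0xC5 = 11000101 matches 110xxxxx → 2-byte sequence.
Byte 1: 0xC5 = 11000101, payload 00101 (5 bits).
Byte 2: 0xA4 = 10100100 (10xxxxxx ✓), payload 100100.
Concatenate: 00101100100 = 0x164 (11 bits → U+0164).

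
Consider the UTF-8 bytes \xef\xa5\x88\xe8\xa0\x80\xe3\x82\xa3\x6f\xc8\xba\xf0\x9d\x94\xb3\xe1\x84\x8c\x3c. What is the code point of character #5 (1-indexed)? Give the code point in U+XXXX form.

Offset 0: leading byte 0xEF = 11101111 → 3-byte char #1 = EF A5 88.
Offset 3: leading byte 0xE8 = 11101000 → 3-byte char #2 = E8 A0 80.
Offset 6: leading byte 0xE3 = 11100011 → 3-byte char #3 = E3 82 A3.
Offset 9: leading byte 0x6F = 01101111 → 1-byte char #4 = 6F.
Offset 10: leading byte 0xC8 = 11001000 → 2-byte char #5 = C8 BA.
Leading byte 0xC8 = 11001000 matches 110xxxxx → 2-byte sequence.
Byte 1: 0xC8 = 11001000, payload 01000 (5 bits).
Byte 2: 0xBA = 10111010 (10xxxxxx ✓), payload 111010.
Concatenate: 01000111010 = 0x23A (11 bits → U+023A).

U+023A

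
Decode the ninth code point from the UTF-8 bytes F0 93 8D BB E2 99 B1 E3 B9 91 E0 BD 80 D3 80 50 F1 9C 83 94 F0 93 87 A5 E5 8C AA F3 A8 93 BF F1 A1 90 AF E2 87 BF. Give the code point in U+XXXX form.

Offset 0: leading byte 0xF0 = 11110000 → 4-byte char #1 = F0 93 8D BB.
Offset 4: leading byte 0xE2 = 11100010 → 3-byte char #2 = E2 99 B1.
Offset 7: leading byte 0xE3 = 11100011 → 3-byte char #3 = E3 B9 91.
Offset 10: leading byte 0xE0 = 11100000 → 3-byte char #4 = E0 BD 80.
Offset 13: leading byte 0xD3 = 11010011 → 2-byte char #5 = D3 80.
Offset 15: leading byte 0x50 = 01010000 → 1-byte char #6 = 50.
Offset 16: leading byte 0xF1 = 11110001 → 4-byte char #7 = F1 9C 83 94.
Offset 20: leading byte 0xF0 = 11110000 → 4-byte char #8 = F0 93 87 A5.
Offset 24: leading byte 0xE5 = 11100101 → 3-byte char #9 = E5 8C AA.
Leading byte 0xE5 = 11100101 matches 1110xxxx → 3-byte sequence.
Byte 1: 0xE5 = 11100101, payload 0101 (4 bits).
Byte 2: 0x8C = 10001100 (10xxxxxx ✓), payload 001100.
Byte 3: 0xAA = 10101010 (10xxxxxx ✓), payload 101010.
Concatenate: 0101001100101010 = 0x532A (16 bits → U+532A).

U+532A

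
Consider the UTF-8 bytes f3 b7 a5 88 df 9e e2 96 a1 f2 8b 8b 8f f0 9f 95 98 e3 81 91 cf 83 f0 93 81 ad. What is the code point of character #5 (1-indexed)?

U+1F558

Offset 0: leading byte 0xF3 = 11110011 → 4-byte char #1 = F3 B7 A5 88.
Offset 4: leading byte 0xDF = 11011111 → 2-byte char #2 = DF 9E.
Offset 6: leading byte 0xE2 = 11100010 → 3-byte char #3 = E2 96 A1.
Offset 9: leading byte 0xF2 = 11110010 → 4-byte char #4 = F2 8B 8B 8F.
Offset 13: leading byte 0xF0 = 11110000 → 4-byte char #5 = F0 9F 95 98.
Leading byte 0xF0 = 11110000 matches 11110xxx → 4-byte sequence.
Byte 1: 0xF0 = 11110000, payload 000 (3 bits).
Byte 2: 0x9F = 10011111 (10xxxxxx ✓), payload 011111.
Byte 3: 0x95 = 10010101 (10xxxxxx ✓), payload 010101.
Byte 4: 0x98 = 10011000 (10xxxxxx ✓), payload 011000.
Concatenate: 000011111010101011000 = 0x1F558 (21 bits → U+1F558).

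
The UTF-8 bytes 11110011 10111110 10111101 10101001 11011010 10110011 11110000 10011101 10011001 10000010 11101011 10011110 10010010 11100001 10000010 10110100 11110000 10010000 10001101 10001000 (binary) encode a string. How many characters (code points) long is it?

6

Byte at offset 0: 0xF3 = 11110011 → 4-byte char (#1). Advance 4.
Byte at offset 4: 0xDA = 11011010 → 2-byte char (#2). Advance 2.
Byte at offset 6: 0xF0 = 11110000 → 4-byte char (#3). Advance 4.
Byte at offset 10: 0xEB = 11101011 → 3-byte char (#4). Advance 3.
Byte at offset 13: 0xE1 = 11100001 → 3-byte char (#5). Advance 3.
Byte at offset 16: 0xF0 = 11110000 → 4-byte char (#6). Advance 4.
Reached end at offset 20 after 6 code points.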